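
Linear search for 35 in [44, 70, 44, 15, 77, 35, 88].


i=0: 44!=35
i=1: 70!=35
i=2: 44!=35
i=3: 15!=35
i=4: 77!=35
i=5: 35==35 found!

Found at 5, 6 comps


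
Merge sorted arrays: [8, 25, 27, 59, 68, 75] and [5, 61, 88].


Take 5 from B
Take 8 from A
Take 25 from A
Take 27 from A
Take 59 from A
Take 61 from B
Take 68 from A
Take 75 from A

Merged: [5, 8, 25, 27, 59, 61, 68, 75, 88]


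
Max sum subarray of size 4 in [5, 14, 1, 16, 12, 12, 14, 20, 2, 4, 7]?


[0:4]: 36
[1:5]: 43
[2:6]: 41
[3:7]: 54
[4:8]: 58
[5:9]: 48
[6:10]: 40
[7:11]: 33

Max: 58 at [4:8]


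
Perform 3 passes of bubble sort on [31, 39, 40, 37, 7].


Initial: [31, 39, 40, 37, 7]
Pass 1: [31, 39, 37, 7, 40] (2 swaps)
Pass 2: [31, 37, 7, 39, 40] (2 swaps)
Pass 3: [31, 7, 37, 39, 40] (1 swaps)

After 3 passes: [31, 7, 37, 39, 40]


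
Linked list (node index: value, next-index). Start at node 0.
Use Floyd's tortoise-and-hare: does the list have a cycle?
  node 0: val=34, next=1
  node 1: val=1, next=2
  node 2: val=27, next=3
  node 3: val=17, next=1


Floyd's tortoise (slow, +1) and hare (fast, +2):
  init: slow=0, fast=0
  step 1: slow=1, fast=2
  step 2: slow=2, fast=1
  step 3: slow=3, fast=3
  slow == fast at node 3: cycle detected

Cycle: yes


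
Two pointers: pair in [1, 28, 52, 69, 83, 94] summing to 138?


lo=0(1)+hi=5(94)=95
lo=1(28)+hi=5(94)=122
lo=2(52)+hi=5(94)=146
lo=2(52)+hi=4(83)=135
lo=3(69)+hi=4(83)=152

No pair found


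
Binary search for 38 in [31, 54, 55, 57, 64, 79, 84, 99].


Step 1: lo=0, hi=7, mid=3, val=57
Step 2: lo=0, hi=2, mid=1, val=54
Step 3: lo=0, hi=0, mid=0, val=31

Not found


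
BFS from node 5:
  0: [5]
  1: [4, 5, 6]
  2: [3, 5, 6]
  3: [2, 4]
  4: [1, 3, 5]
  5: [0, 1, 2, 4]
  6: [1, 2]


Visit 5, enqueue [0, 1, 2, 4]
Visit 0, enqueue []
Visit 1, enqueue [6]
Visit 2, enqueue [3]
Visit 4, enqueue []
Visit 6, enqueue []
Visit 3, enqueue []

BFS order: [5, 0, 1, 2, 4, 6, 3]


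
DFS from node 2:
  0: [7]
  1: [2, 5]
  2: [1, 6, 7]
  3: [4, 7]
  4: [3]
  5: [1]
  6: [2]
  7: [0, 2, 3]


Visit 2, push [7, 6, 1]
Visit 1, push [5]
Visit 5, push []
Visit 6, push []
Visit 7, push [3, 0]
Visit 0, push []
Visit 3, push [4]
Visit 4, push []

DFS order: [2, 1, 5, 6, 7, 0, 3, 4]


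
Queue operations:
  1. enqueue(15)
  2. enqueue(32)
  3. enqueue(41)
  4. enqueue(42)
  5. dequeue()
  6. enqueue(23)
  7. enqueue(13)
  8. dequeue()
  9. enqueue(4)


enqueue(15) -> [15]
enqueue(32) -> [15, 32]
enqueue(41) -> [15, 32, 41]
enqueue(42) -> [15, 32, 41, 42]
dequeue()->15, [32, 41, 42]
enqueue(23) -> [32, 41, 42, 23]
enqueue(13) -> [32, 41, 42, 23, 13]
dequeue()->32, [41, 42, 23, 13]
enqueue(4) -> [41, 42, 23, 13, 4]

Final queue: [41, 42, 23, 13, 4]


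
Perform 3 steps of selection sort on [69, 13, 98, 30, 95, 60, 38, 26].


Initial: [69, 13, 98, 30, 95, 60, 38, 26]
Step 1: min=13 at 1
  Swap: [13, 69, 98, 30, 95, 60, 38, 26]
Step 2: min=26 at 7
  Swap: [13, 26, 98, 30, 95, 60, 38, 69]
Step 3: min=30 at 3
  Swap: [13, 26, 30, 98, 95, 60, 38, 69]

After 3 steps: [13, 26, 30, 98, 95, 60, 38, 69]


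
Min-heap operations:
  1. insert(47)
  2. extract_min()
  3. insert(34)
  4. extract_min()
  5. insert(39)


insert(47) -> [47]
extract_min()->47, []
insert(34) -> [34]
extract_min()->34, []
insert(39) -> [39]

Final heap: [39]


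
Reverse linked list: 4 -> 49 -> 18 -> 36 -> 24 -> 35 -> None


Step 1: curr=4, set curr.next=prev(None) | reversed so far: 4
Step 2: curr=49, set curr.next=prev(4) | reversed so far: 49 -> 4
Step 3: curr=18, set curr.next=prev(49) | reversed so far: 18 -> 49 -> 4
Step 4: curr=36, set curr.next=prev(18) | reversed so far: 36 -> 18 -> 49 -> 4
Step 5: curr=24, set curr.next=prev(36) | reversed so far: 24 -> 36 -> 18 -> 49 -> 4
Step 6: curr=35, set curr.next=prev(24) | reversed so far: 35 -> 24 -> 36 -> 18 -> 49 -> 4

35 -> 24 -> 36 -> 18 -> 49 -> 4 -> None


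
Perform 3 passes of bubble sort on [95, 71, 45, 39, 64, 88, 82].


Initial: [95, 71, 45, 39, 64, 88, 82]
Pass 1: [71, 45, 39, 64, 88, 82, 95] (6 swaps)
Pass 2: [45, 39, 64, 71, 82, 88, 95] (4 swaps)
Pass 3: [39, 45, 64, 71, 82, 88, 95] (1 swaps)

After 3 passes: [39, 45, 64, 71, 82, 88, 95]


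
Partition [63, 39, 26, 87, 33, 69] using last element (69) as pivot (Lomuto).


Pivot: 69
  63 <= 69: advance i (no swap)
  39 <= 69: advance i (no swap)
  26 <= 69: advance i (no swap)
  33 <= 69: swap -> [63, 39, 26, 33, 87, 69]
Place pivot at 4: [63, 39, 26, 33, 69, 87]

Partitioned: [63, 39, 26, 33, 69, 87]


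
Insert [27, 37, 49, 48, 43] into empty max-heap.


Insert 27: [27]
Insert 37: [37, 27]
Insert 49: [49, 27, 37]
Insert 48: [49, 48, 37, 27]
Insert 43: [49, 48, 37, 27, 43]

Final heap: [49, 48, 37, 27, 43]


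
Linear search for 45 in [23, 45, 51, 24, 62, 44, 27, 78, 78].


i=0: 23!=45
i=1: 45==45 found!

Found at 1, 2 comps


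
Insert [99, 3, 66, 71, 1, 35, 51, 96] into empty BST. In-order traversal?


Insert 99: root
Insert 3: L from 99
Insert 66: L from 99 -> R from 3
Insert 71: L from 99 -> R from 3 -> R from 66
Insert 1: L from 99 -> L from 3
Insert 35: L from 99 -> R from 3 -> L from 66
Insert 51: L from 99 -> R from 3 -> L from 66 -> R from 35
Insert 96: L from 99 -> R from 3 -> R from 66 -> R from 71

In-order: [1, 3, 35, 51, 66, 71, 96, 99]


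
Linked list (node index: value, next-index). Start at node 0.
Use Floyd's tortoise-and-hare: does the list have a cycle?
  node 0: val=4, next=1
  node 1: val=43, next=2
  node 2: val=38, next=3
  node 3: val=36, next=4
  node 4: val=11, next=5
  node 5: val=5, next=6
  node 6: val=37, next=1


Floyd's tortoise (slow, +1) and hare (fast, +2):
  init: slow=0, fast=0
  step 1: slow=1, fast=2
  step 2: slow=2, fast=4
  step 3: slow=3, fast=6
  step 4: slow=4, fast=2
  step 5: slow=5, fast=4
  step 6: slow=6, fast=6
  slow == fast at node 6: cycle detected

Cycle: yes


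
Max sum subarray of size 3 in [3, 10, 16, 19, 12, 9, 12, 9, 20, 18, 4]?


[0:3]: 29
[1:4]: 45
[2:5]: 47
[3:6]: 40
[4:7]: 33
[5:8]: 30
[6:9]: 41
[7:10]: 47
[8:11]: 42

Max: 47 at [2:5]


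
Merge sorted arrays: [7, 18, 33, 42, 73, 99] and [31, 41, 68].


Take 7 from A
Take 18 from A
Take 31 from B
Take 33 from A
Take 41 from B
Take 42 from A
Take 68 from B

Merged: [7, 18, 31, 33, 41, 42, 68, 73, 99]


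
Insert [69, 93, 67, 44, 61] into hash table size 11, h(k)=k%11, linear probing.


Insert 69: h=3 -> slot 3
Insert 93: h=5 -> slot 5
Insert 67: h=1 -> slot 1
Insert 44: h=0 -> slot 0
Insert 61: h=6 -> slot 6

Table: [44, 67, None, 69, None, 93, 61, None, None, None, None]


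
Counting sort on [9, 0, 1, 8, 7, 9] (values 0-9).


Input: [9, 0, 1, 8, 7, 9]
Counts: [1, 1, 0, 0, 0, 0, 0, 1, 1, 2]

Sorted: [0, 1, 7, 8, 9, 9]


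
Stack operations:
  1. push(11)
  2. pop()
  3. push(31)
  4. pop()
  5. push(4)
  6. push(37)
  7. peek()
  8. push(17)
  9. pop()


push(11) -> [11]
pop()->11, []
push(31) -> [31]
pop()->31, []
push(4) -> [4]
push(37) -> [4, 37]
peek()->37
push(17) -> [4, 37, 17]
pop()->17, [4, 37]

Final stack: [4, 37]


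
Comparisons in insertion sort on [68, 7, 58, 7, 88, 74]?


Algorithm: insertion sort
Input: [68, 7, 58, 7, 88, 74]
Sorted: [7, 7, 58, 68, 74, 88]

9


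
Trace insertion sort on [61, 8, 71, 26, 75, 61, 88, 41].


Initial: [61, 8, 71, 26, 75, 61, 88, 41]
Insert 8: [8, 61, 71, 26, 75, 61, 88, 41]
Insert 71: [8, 61, 71, 26, 75, 61, 88, 41]
Insert 26: [8, 26, 61, 71, 75, 61, 88, 41]
Insert 75: [8, 26, 61, 71, 75, 61, 88, 41]
Insert 61: [8, 26, 61, 61, 71, 75, 88, 41]
Insert 88: [8, 26, 61, 61, 71, 75, 88, 41]
Insert 41: [8, 26, 41, 61, 61, 71, 75, 88]

Sorted: [8, 26, 41, 61, 61, 71, 75, 88]


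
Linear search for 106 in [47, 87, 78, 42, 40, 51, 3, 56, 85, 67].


i=0: 47!=106
i=1: 87!=106
i=2: 78!=106
i=3: 42!=106
i=4: 40!=106
i=5: 51!=106
i=6: 3!=106
i=7: 56!=106
i=8: 85!=106
i=9: 67!=106

Not found, 10 comps


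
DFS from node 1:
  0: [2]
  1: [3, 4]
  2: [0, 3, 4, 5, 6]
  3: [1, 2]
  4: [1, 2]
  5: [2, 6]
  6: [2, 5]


Visit 1, push [4, 3]
Visit 3, push [2]
Visit 2, push [6, 5, 4, 0]
Visit 0, push []
Visit 4, push []
Visit 5, push [6]
Visit 6, push []

DFS order: [1, 3, 2, 0, 4, 5, 6]


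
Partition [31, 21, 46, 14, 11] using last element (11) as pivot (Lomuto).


Pivot: 11
Place pivot at 0: [11, 21, 46, 14, 31]

Partitioned: [11, 21, 46, 14, 31]


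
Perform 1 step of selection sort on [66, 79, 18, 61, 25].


Initial: [66, 79, 18, 61, 25]
Step 1: min=18 at 2
  Swap: [18, 79, 66, 61, 25]

After 1 step: [18, 79, 66, 61, 25]


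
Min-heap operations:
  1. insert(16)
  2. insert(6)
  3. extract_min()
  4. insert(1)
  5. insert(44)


insert(16) -> [16]
insert(6) -> [6, 16]
extract_min()->6, [16]
insert(1) -> [1, 16]
insert(44) -> [1, 16, 44]

Final heap: [1, 16, 44]


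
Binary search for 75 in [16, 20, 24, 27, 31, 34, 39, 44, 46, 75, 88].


Step 1: lo=0, hi=10, mid=5, val=34
Step 2: lo=6, hi=10, mid=8, val=46
Step 3: lo=9, hi=10, mid=9, val=75

Found at index 9


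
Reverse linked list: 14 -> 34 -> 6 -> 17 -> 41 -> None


Step 1: curr=14, set curr.next=prev(None) | reversed so far: 14
Step 2: curr=34, set curr.next=prev(14) | reversed so far: 34 -> 14
Step 3: curr=6, set curr.next=prev(34) | reversed so far: 6 -> 34 -> 14
Step 4: curr=17, set curr.next=prev(6) | reversed so far: 17 -> 6 -> 34 -> 14
Step 5: curr=41, set curr.next=prev(17) | reversed so far: 41 -> 17 -> 6 -> 34 -> 14

41 -> 17 -> 6 -> 34 -> 14 -> None


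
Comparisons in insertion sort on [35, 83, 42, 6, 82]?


Algorithm: insertion sort
Input: [35, 83, 42, 6, 82]
Sorted: [6, 35, 42, 82, 83]

8


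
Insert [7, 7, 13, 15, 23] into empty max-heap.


Insert 7: [7]
Insert 7: [7, 7]
Insert 13: [13, 7, 7]
Insert 15: [15, 13, 7, 7]
Insert 23: [23, 15, 7, 7, 13]

Final heap: [23, 15, 7, 7, 13]


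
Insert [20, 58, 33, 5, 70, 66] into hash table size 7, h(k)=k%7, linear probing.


Insert 20: h=6 -> slot 6
Insert 58: h=2 -> slot 2
Insert 33: h=5 -> slot 5
Insert 5: h=5, 2 probes -> slot 0
Insert 70: h=0, 1 probes -> slot 1
Insert 66: h=3 -> slot 3

Table: [5, 70, 58, 66, None, 33, 20]


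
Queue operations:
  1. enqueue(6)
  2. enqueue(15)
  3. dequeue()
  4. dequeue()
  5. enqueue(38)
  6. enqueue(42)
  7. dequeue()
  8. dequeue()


enqueue(6) -> [6]
enqueue(15) -> [6, 15]
dequeue()->6, [15]
dequeue()->15, []
enqueue(38) -> [38]
enqueue(42) -> [38, 42]
dequeue()->38, [42]
dequeue()->42, []

Final queue: []


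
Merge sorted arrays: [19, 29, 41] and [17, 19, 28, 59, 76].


Take 17 from B
Take 19 from A
Take 19 from B
Take 28 from B
Take 29 from A
Take 41 from A

Merged: [17, 19, 19, 28, 29, 41, 59, 76]


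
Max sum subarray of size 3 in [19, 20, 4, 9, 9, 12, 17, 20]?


[0:3]: 43
[1:4]: 33
[2:5]: 22
[3:6]: 30
[4:7]: 38
[5:8]: 49

Max: 49 at [5:8]


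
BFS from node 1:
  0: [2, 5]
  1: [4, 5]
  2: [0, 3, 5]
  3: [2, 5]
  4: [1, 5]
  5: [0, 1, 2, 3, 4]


Visit 1, enqueue [4, 5]
Visit 4, enqueue []
Visit 5, enqueue [0, 2, 3]
Visit 0, enqueue []
Visit 2, enqueue []
Visit 3, enqueue []

BFS order: [1, 4, 5, 0, 2, 3]


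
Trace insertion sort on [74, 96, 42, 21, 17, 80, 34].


Initial: [74, 96, 42, 21, 17, 80, 34]
Insert 96: [74, 96, 42, 21, 17, 80, 34]
Insert 42: [42, 74, 96, 21, 17, 80, 34]
Insert 21: [21, 42, 74, 96, 17, 80, 34]
Insert 17: [17, 21, 42, 74, 96, 80, 34]
Insert 80: [17, 21, 42, 74, 80, 96, 34]
Insert 34: [17, 21, 34, 42, 74, 80, 96]

Sorted: [17, 21, 34, 42, 74, 80, 96]


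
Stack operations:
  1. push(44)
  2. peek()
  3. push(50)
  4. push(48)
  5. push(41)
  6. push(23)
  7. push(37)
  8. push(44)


push(44) -> [44]
peek()->44
push(50) -> [44, 50]
push(48) -> [44, 50, 48]
push(41) -> [44, 50, 48, 41]
push(23) -> [44, 50, 48, 41, 23]
push(37) -> [44, 50, 48, 41, 23, 37]
push(44) -> [44, 50, 48, 41, 23, 37, 44]

Final stack: [44, 50, 48, 41, 23, 37, 44]


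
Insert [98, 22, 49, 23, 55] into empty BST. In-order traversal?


Insert 98: root
Insert 22: L from 98
Insert 49: L from 98 -> R from 22
Insert 23: L from 98 -> R from 22 -> L from 49
Insert 55: L from 98 -> R from 22 -> R from 49

In-order: [22, 23, 49, 55, 98]


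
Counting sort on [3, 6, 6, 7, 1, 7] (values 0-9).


Input: [3, 6, 6, 7, 1, 7]
Counts: [0, 1, 0, 1, 0, 0, 2, 2, 0, 0]

Sorted: [1, 3, 6, 6, 7, 7]


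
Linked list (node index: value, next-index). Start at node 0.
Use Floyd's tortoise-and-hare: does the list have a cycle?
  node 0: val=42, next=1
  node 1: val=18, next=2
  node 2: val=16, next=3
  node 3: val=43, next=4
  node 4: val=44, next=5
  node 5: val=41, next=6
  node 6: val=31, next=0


Floyd's tortoise (slow, +1) and hare (fast, +2):
  init: slow=0, fast=0
  step 1: slow=1, fast=2
  step 2: slow=2, fast=4
  step 3: slow=3, fast=6
  step 4: slow=4, fast=1
  step 5: slow=5, fast=3
  step 6: slow=6, fast=5
  step 7: slow=0, fast=0
  slow == fast at node 0: cycle detected

Cycle: yes


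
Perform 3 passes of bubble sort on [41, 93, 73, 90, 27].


Initial: [41, 93, 73, 90, 27]
Pass 1: [41, 73, 90, 27, 93] (3 swaps)
Pass 2: [41, 73, 27, 90, 93] (1 swaps)
Pass 3: [41, 27, 73, 90, 93] (1 swaps)

After 3 passes: [41, 27, 73, 90, 93]


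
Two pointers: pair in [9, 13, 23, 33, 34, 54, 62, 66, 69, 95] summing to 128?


lo=0(9)+hi=9(95)=104
lo=1(13)+hi=9(95)=108
lo=2(23)+hi=9(95)=118
lo=3(33)+hi=9(95)=128

Yes: 33+95=128


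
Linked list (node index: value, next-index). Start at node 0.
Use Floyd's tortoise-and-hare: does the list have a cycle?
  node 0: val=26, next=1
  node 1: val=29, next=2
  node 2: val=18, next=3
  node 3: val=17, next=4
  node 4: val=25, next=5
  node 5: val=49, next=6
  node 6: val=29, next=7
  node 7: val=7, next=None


Floyd's tortoise (slow, +1) and hare (fast, +2):
  init: slow=0, fast=0
  step 1: slow=1, fast=2
  step 2: slow=2, fast=4
  step 3: slow=3, fast=6
  step 4: fast 6->7->None, no cycle

Cycle: no


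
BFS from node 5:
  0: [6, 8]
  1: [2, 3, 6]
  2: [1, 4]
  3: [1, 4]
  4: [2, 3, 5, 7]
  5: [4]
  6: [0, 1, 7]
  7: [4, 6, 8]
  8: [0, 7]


Visit 5, enqueue [4]
Visit 4, enqueue [2, 3, 7]
Visit 2, enqueue [1]
Visit 3, enqueue []
Visit 7, enqueue [6, 8]
Visit 1, enqueue []
Visit 6, enqueue [0]
Visit 8, enqueue []
Visit 0, enqueue []

BFS order: [5, 4, 2, 3, 7, 1, 6, 8, 0]


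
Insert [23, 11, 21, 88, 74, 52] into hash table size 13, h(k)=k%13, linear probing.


Insert 23: h=10 -> slot 10
Insert 11: h=11 -> slot 11
Insert 21: h=8 -> slot 8
Insert 88: h=10, 2 probes -> slot 12
Insert 74: h=9 -> slot 9
Insert 52: h=0 -> slot 0

Table: [52, None, None, None, None, None, None, None, 21, 74, 23, 11, 88]


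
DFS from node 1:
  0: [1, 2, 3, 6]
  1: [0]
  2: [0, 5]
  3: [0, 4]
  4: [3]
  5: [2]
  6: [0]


Visit 1, push [0]
Visit 0, push [6, 3, 2]
Visit 2, push [5]
Visit 5, push []
Visit 3, push [4]
Visit 4, push []
Visit 6, push []

DFS order: [1, 0, 2, 5, 3, 4, 6]


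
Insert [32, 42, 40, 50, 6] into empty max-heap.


Insert 32: [32]
Insert 42: [42, 32]
Insert 40: [42, 32, 40]
Insert 50: [50, 42, 40, 32]
Insert 6: [50, 42, 40, 32, 6]

Final heap: [50, 42, 40, 32, 6]


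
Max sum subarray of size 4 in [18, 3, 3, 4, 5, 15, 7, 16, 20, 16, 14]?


[0:4]: 28
[1:5]: 15
[2:6]: 27
[3:7]: 31
[4:8]: 43
[5:9]: 58
[6:10]: 59
[7:11]: 66

Max: 66 at [7:11]


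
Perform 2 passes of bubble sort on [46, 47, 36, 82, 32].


Initial: [46, 47, 36, 82, 32]
Pass 1: [46, 36, 47, 32, 82] (2 swaps)
Pass 2: [36, 46, 32, 47, 82] (2 swaps)

After 2 passes: [36, 46, 32, 47, 82]


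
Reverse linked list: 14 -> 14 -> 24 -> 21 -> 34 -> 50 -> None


Step 1: curr=14, set curr.next=prev(None) | reversed so far: 14
Step 2: curr=14, set curr.next=prev(14) | reversed so far: 14 -> 14
Step 3: curr=24, set curr.next=prev(14) | reversed so far: 24 -> 14 -> 14
Step 4: curr=21, set curr.next=prev(24) | reversed so far: 21 -> 24 -> 14 -> 14
Step 5: curr=34, set curr.next=prev(21) | reversed so far: 34 -> 21 -> 24 -> 14 -> 14
Step 6: curr=50, set curr.next=prev(34) | reversed so far: 50 -> 34 -> 21 -> 24 -> 14 -> 14

50 -> 34 -> 21 -> 24 -> 14 -> 14 -> None


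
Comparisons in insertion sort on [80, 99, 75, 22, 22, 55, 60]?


Algorithm: insertion sort
Input: [80, 99, 75, 22, 22, 55, 60]
Sorted: [22, 22, 55, 60, 75, 80, 99]

18


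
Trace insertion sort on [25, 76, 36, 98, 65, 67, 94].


Initial: [25, 76, 36, 98, 65, 67, 94]
Insert 76: [25, 76, 36, 98, 65, 67, 94]
Insert 36: [25, 36, 76, 98, 65, 67, 94]
Insert 98: [25, 36, 76, 98, 65, 67, 94]
Insert 65: [25, 36, 65, 76, 98, 67, 94]
Insert 67: [25, 36, 65, 67, 76, 98, 94]
Insert 94: [25, 36, 65, 67, 76, 94, 98]

Sorted: [25, 36, 65, 67, 76, 94, 98]


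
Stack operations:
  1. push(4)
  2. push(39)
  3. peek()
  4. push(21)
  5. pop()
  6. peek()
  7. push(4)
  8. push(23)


push(4) -> [4]
push(39) -> [4, 39]
peek()->39
push(21) -> [4, 39, 21]
pop()->21, [4, 39]
peek()->39
push(4) -> [4, 39, 4]
push(23) -> [4, 39, 4, 23]

Final stack: [4, 39, 4, 23]


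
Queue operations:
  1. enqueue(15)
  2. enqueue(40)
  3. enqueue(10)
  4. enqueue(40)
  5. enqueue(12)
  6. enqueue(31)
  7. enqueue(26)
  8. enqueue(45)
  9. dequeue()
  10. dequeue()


enqueue(15) -> [15]
enqueue(40) -> [15, 40]
enqueue(10) -> [15, 40, 10]
enqueue(40) -> [15, 40, 10, 40]
enqueue(12) -> [15, 40, 10, 40, 12]
enqueue(31) -> [15, 40, 10, 40, 12, 31]
enqueue(26) -> [15, 40, 10, 40, 12, 31, 26]
enqueue(45) -> [15, 40, 10, 40, 12, 31, 26, 45]
dequeue()->15, [40, 10, 40, 12, 31, 26, 45]
dequeue()->40, [10, 40, 12, 31, 26, 45]

Final queue: [10, 40, 12, 31, 26, 45]


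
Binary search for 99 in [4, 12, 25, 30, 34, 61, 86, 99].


Step 1: lo=0, hi=7, mid=3, val=30
Step 2: lo=4, hi=7, mid=5, val=61
Step 3: lo=6, hi=7, mid=6, val=86
Step 4: lo=7, hi=7, mid=7, val=99

Found at index 7


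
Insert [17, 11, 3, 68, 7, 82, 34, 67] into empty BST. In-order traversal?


Insert 17: root
Insert 11: L from 17
Insert 3: L from 17 -> L from 11
Insert 68: R from 17
Insert 7: L from 17 -> L from 11 -> R from 3
Insert 82: R from 17 -> R from 68
Insert 34: R from 17 -> L from 68
Insert 67: R from 17 -> L from 68 -> R from 34

In-order: [3, 7, 11, 17, 34, 67, 68, 82]


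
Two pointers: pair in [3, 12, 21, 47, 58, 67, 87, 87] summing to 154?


lo=0(3)+hi=7(87)=90
lo=1(12)+hi=7(87)=99
lo=2(21)+hi=7(87)=108
lo=3(47)+hi=7(87)=134
lo=4(58)+hi=7(87)=145
lo=5(67)+hi=7(87)=154

Yes: 67+87=154


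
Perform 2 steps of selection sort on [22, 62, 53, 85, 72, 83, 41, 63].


Initial: [22, 62, 53, 85, 72, 83, 41, 63]
Step 1: min=22 at 0
  Swap: [22, 62, 53, 85, 72, 83, 41, 63]
Step 2: min=41 at 6
  Swap: [22, 41, 53, 85, 72, 83, 62, 63]

After 2 steps: [22, 41, 53, 85, 72, 83, 62, 63]


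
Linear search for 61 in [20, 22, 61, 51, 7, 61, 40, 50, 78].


i=0: 20!=61
i=1: 22!=61
i=2: 61==61 found!

Found at 2, 3 comps


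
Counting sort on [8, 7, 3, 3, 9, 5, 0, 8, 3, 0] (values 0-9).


Input: [8, 7, 3, 3, 9, 5, 0, 8, 3, 0]
Counts: [2, 0, 0, 3, 0, 1, 0, 1, 2, 1]

Sorted: [0, 0, 3, 3, 3, 5, 7, 8, 8, 9]


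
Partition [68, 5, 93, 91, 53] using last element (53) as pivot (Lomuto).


Pivot: 53
  5 <= 53: swap -> [5, 68, 93, 91, 53]
Place pivot at 1: [5, 53, 93, 91, 68]

Partitioned: [5, 53, 93, 91, 68]


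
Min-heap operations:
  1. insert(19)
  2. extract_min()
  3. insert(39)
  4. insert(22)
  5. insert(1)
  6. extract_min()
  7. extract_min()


insert(19) -> [19]
extract_min()->19, []
insert(39) -> [39]
insert(22) -> [22, 39]
insert(1) -> [1, 39, 22]
extract_min()->1, [22, 39]
extract_min()->22, [39]

Final heap: [39]


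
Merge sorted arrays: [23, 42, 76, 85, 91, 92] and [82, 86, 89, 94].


Take 23 from A
Take 42 from A
Take 76 from A
Take 82 from B
Take 85 from A
Take 86 from B
Take 89 from B
Take 91 from A
Take 92 from A

Merged: [23, 42, 76, 82, 85, 86, 89, 91, 92, 94]


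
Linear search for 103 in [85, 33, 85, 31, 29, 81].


i=0: 85!=103
i=1: 33!=103
i=2: 85!=103
i=3: 31!=103
i=4: 29!=103
i=5: 81!=103

Not found, 6 comps


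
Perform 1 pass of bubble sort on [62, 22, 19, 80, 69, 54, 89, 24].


Initial: [62, 22, 19, 80, 69, 54, 89, 24]
Pass 1: [22, 19, 62, 69, 54, 80, 24, 89] (5 swaps)

After 1 pass: [22, 19, 62, 69, 54, 80, 24, 89]


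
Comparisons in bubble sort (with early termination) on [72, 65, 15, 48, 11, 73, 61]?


Algorithm: bubble sort (with early termination)
Input: [72, 65, 15, 48, 11, 73, 61]
Sorted: [11, 15, 48, 61, 65, 72, 73]

20


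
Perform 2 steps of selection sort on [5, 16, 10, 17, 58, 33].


Initial: [5, 16, 10, 17, 58, 33]
Step 1: min=5 at 0
  Swap: [5, 16, 10, 17, 58, 33]
Step 2: min=10 at 2
  Swap: [5, 10, 16, 17, 58, 33]

After 2 steps: [5, 10, 16, 17, 58, 33]


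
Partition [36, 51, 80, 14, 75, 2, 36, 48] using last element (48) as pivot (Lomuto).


Pivot: 48
  36 <= 48: advance i (no swap)
  14 <= 48: swap -> [36, 14, 80, 51, 75, 2, 36, 48]
  2 <= 48: swap -> [36, 14, 2, 51, 75, 80, 36, 48]
  36 <= 48: swap -> [36, 14, 2, 36, 75, 80, 51, 48]
Place pivot at 4: [36, 14, 2, 36, 48, 80, 51, 75]

Partitioned: [36, 14, 2, 36, 48, 80, 51, 75]


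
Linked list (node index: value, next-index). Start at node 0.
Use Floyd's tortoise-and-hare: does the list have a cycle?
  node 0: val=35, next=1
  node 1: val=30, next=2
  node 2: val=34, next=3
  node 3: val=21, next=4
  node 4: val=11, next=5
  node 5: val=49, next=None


Floyd's tortoise (slow, +1) and hare (fast, +2):
  init: slow=0, fast=0
  step 1: slow=1, fast=2
  step 2: slow=2, fast=4
  step 3: fast 4->5->None, no cycle

Cycle: no


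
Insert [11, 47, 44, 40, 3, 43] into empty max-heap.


Insert 11: [11]
Insert 47: [47, 11]
Insert 44: [47, 11, 44]
Insert 40: [47, 40, 44, 11]
Insert 3: [47, 40, 44, 11, 3]
Insert 43: [47, 40, 44, 11, 3, 43]

Final heap: [47, 40, 44, 11, 3, 43]


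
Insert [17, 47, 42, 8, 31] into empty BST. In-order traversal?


Insert 17: root
Insert 47: R from 17
Insert 42: R from 17 -> L from 47
Insert 8: L from 17
Insert 31: R from 17 -> L from 47 -> L from 42

In-order: [8, 17, 31, 42, 47]


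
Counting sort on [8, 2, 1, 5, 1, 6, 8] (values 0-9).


Input: [8, 2, 1, 5, 1, 6, 8]
Counts: [0, 2, 1, 0, 0, 1, 1, 0, 2, 0]

Sorted: [1, 1, 2, 5, 6, 8, 8]


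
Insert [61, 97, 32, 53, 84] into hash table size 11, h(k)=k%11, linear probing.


Insert 61: h=6 -> slot 6
Insert 97: h=9 -> slot 9
Insert 32: h=10 -> slot 10
Insert 53: h=9, 2 probes -> slot 0
Insert 84: h=7 -> slot 7

Table: [53, None, None, None, None, None, 61, 84, None, 97, 32]


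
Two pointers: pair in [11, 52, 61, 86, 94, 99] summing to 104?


lo=0(11)+hi=5(99)=110
lo=0(11)+hi=4(94)=105
lo=0(11)+hi=3(86)=97
lo=1(52)+hi=3(86)=138
lo=1(52)+hi=2(61)=113

No pair found


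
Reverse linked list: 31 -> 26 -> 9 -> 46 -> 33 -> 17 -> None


Step 1: curr=31, set curr.next=prev(None) | reversed so far: 31
Step 2: curr=26, set curr.next=prev(31) | reversed so far: 26 -> 31
Step 3: curr=9, set curr.next=prev(26) | reversed so far: 9 -> 26 -> 31
Step 4: curr=46, set curr.next=prev(9) | reversed so far: 46 -> 9 -> 26 -> 31
Step 5: curr=33, set curr.next=prev(46) | reversed so far: 33 -> 46 -> 9 -> 26 -> 31
Step 6: curr=17, set curr.next=prev(33) | reversed so far: 17 -> 33 -> 46 -> 9 -> 26 -> 31

17 -> 33 -> 46 -> 9 -> 26 -> 31 -> None


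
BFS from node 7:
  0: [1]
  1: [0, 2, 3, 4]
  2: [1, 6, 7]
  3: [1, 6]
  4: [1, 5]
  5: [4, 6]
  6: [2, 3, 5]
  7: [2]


Visit 7, enqueue [2]
Visit 2, enqueue [1, 6]
Visit 1, enqueue [0, 3, 4]
Visit 6, enqueue [5]
Visit 0, enqueue []
Visit 3, enqueue []
Visit 4, enqueue []
Visit 5, enqueue []

BFS order: [7, 2, 1, 6, 0, 3, 4, 5]


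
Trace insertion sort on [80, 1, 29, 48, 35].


Initial: [80, 1, 29, 48, 35]
Insert 1: [1, 80, 29, 48, 35]
Insert 29: [1, 29, 80, 48, 35]
Insert 48: [1, 29, 48, 80, 35]
Insert 35: [1, 29, 35, 48, 80]

Sorted: [1, 29, 35, 48, 80]


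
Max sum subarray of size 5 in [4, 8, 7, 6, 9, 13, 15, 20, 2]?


[0:5]: 34
[1:6]: 43
[2:7]: 50
[3:8]: 63
[4:9]: 59

Max: 63 at [3:8]


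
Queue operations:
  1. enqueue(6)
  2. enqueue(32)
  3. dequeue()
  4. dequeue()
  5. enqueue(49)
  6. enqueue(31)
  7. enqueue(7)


enqueue(6) -> [6]
enqueue(32) -> [6, 32]
dequeue()->6, [32]
dequeue()->32, []
enqueue(49) -> [49]
enqueue(31) -> [49, 31]
enqueue(7) -> [49, 31, 7]

Final queue: [49, 31, 7]


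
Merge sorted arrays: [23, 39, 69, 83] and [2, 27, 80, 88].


Take 2 from B
Take 23 from A
Take 27 from B
Take 39 from A
Take 69 from A
Take 80 from B
Take 83 from A

Merged: [2, 23, 27, 39, 69, 80, 83, 88]


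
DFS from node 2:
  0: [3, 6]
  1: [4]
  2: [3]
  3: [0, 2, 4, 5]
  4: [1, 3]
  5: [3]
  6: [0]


Visit 2, push [3]
Visit 3, push [5, 4, 0]
Visit 0, push [6]
Visit 6, push []
Visit 4, push [1]
Visit 1, push []
Visit 5, push []

DFS order: [2, 3, 0, 6, 4, 1, 5]


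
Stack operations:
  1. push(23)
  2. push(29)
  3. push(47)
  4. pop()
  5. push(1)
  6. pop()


push(23) -> [23]
push(29) -> [23, 29]
push(47) -> [23, 29, 47]
pop()->47, [23, 29]
push(1) -> [23, 29, 1]
pop()->1, [23, 29]

Final stack: [23, 29]


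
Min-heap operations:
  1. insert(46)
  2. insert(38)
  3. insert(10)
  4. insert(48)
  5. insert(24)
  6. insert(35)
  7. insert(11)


insert(46) -> [46]
insert(38) -> [38, 46]
insert(10) -> [10, 46, 38]
insert(48) -> [10, 46, 38, 48]
insert(24) -> [10, 24, 38, 48, 46]
insert(35) -> [10, 24, 35, 48, 46, 38]
insert(11) -> [10, 24, 11, 48, 46, 38, 35]

Final heap: [10, 24, 11, 48, 46, 38, 35]


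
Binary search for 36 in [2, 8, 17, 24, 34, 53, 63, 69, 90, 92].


Step 1: lo=0, hi=9, mid=4, val=34
Step 2: lo=5, hi=9, mid=7, val=69
Step 3: lo=5, hi=6, mid=5, val=53

Not found


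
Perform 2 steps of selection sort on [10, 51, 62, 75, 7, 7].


Initial: [10, 51, 62, 75, 7, 7]
Step 1: min=7 at 4
  Swap: [7, 51, 62, 75, 10, 7]
Step 2: min=7 at 5
  Swap: [7, 7, 62, 75, 10, 51]

After 2 steps: [7, 7, 62, 75, 10, 51]


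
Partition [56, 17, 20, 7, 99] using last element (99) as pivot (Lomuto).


Pivot: 99
  56 <= 99: advance i (no swap)
  17 <= 99: advance i (no swap)
  20 <= 99: advance i (no swap)
  7 <= 99: advance i (no swap)
Place pivot at 4: [56, 17, 20, 7, 99]

Partitioned: [56, 17, 20, 7, 99]


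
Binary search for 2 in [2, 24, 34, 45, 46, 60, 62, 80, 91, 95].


Step 1: lo=0, hi=9, mid=4, val=46
Step 2: lo=0, hi=3, mid=1, val=24
Step 3: lo=0, hi=0, mid=0, val=2

Found at index 0


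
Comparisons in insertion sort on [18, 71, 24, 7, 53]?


Algorithm: insertion sort
Input: [18, 71, 24, 7, 53]
Sorted: [7, 18, 24, 53, 71]

8


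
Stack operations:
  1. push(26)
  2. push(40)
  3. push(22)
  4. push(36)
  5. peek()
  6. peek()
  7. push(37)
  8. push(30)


push(26) -> [26]
push(40) -> [26, 40]
push(22) -> [26, 40, 22]
push(36) -> [26, 40, 22, 36]
peek()->36
peek()->36
push(37) -> [26, 40, 22, 36, 37]
push(30) -> [26, 40, 22, 36, 37, 30]

Final stack: [26, 40, 22, 36, 37, 30]


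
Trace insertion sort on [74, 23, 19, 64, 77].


Initial: [74, 23, 19, 64, 77]
Insert 23: [23, 74, 19, 64, 77]
Insert 19: [19, 23, 74, 64, 77]
Insert 64: [19, 23, 64, 74, 77]
Insert 77: [19, 23, 64, 74, 77]

Sorted: [19, 23, 64, 74, 77]


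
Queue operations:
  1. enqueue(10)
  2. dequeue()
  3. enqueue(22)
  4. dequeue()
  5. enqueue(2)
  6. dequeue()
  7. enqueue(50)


enqueue(10) -> [10]
dequeue()->10, []
enqueue(22) -> [22]
dequeue()->22, []
enqueue(2) -> [2]
dequeue()->2, []
enqueue(50) -> [50]

Final queue: [50]


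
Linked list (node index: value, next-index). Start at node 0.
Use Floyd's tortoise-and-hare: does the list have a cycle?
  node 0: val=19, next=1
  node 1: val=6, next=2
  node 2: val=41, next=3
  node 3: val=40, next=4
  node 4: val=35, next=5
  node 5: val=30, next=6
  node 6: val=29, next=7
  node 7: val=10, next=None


Floyd's tortoise (slow, +1) and hare (fast, +2):
  init: slow=0, fast=0
  step 1: slow=1, fast=2
  step 2: slow=2, fast=4
  step 3: slow=3, fast=6
  step 4: fast 6->7->None, no cycle

Cycle: no


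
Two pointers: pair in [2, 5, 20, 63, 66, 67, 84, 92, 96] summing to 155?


lo=0(2)+hi=8(96)=98
lo=1(5)+hi=8(96)=101
lo=2(20)+hi=8(96)=116
lo=3(63)+hi=8(96)=159
lo=3(63)+hi=7(92)=155

Yes: 63+92=155


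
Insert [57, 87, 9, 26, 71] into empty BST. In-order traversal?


Insert 57: root
Insert 87: R from 57
Insert 9: L from 57
Insert 26: L from 57 -> R from 9
Insert 71: R from 57 -> L from 87

In-order: [9, 26, 57, 71, 87]


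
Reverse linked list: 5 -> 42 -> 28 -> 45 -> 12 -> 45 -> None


Step 1: curr=5, set curr.next=prev(None) | reversed so far: 5
Step 2: curr=42, set curr.next=prev(5) | reversed so far: 42 -> 5
Step 3: curr=28, set curr.next=prev(42) | reversed so far: 28 -> 42 -> 5
Step 4: curr=45, set curr.next=prev(28) | reversed so far: 45 -> 28 -> 42 -> 5
Step 5: curr=12, set curr.next=prev(45) | reversed so far: 12 -> 45 -> 28 -> 42 -> 5
Step 6: curr=45, set curr.next=prev(12) | reversed so far: 45 -> 12 -> 45 -> 28 -> 42 -> 5

45 -> 12 -> 45 -> 28 -> 42 -> 5 -> None


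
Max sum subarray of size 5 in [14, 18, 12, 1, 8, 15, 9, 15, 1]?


[0:5]: 53
[1:6]: 54
[2:7]: 45
[3:8]: 48
[4:9]: 48

Max: 54 at [1:6]


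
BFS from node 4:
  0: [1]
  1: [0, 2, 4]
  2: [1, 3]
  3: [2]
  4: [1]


Visit 4, enqueue [1]
Visit 1, enqueue [0, 2]
Visit 0, enqueue []
Visit 2, enqueue [3]
Visit 3, enqueue []

BFS order: [4, 1, 0, 2, 3]


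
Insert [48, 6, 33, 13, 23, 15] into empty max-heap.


Insert 48: [48]
Insert 6: [48, 6]
Insert 33: [48, 6, 33]
Insert 13: [48, 13, 33, 6]
Insert 23: [48, 23, 33, 6, 13]
Insert 15: [48, 23, 33, 6, 13, 15]

Final heap: [48, 23, 33, 6, 13, 15]


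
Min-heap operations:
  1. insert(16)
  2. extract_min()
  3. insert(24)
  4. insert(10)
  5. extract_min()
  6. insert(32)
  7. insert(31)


insert(16) -> [16]
extract_min()->16, []
insert(24) -> [24]
insert(10) -> [10, 24]
extract_min()->10, [24]
insert(32) -> [24, 32]
insert(31) -> [24, 32, 31]

Final heap: [24, 32, 31]


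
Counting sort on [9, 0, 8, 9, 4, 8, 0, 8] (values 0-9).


Input: [9, 0, 8, 9, 4, 8, 0, 8]
Counts: [2, 0, 0, 0, 1, 0, 0, 0, 3, 2]

Sorted: [0, 0, 4, 8, 8, 8, 9, 9]


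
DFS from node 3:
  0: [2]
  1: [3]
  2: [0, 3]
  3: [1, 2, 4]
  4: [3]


Visit 3, push [4, 2, 1]
Visit 1, push []
Visit 2, push [0]
Visit 0, push []
Visit 4, push []

DFS order: [3, 1, 2, 0, 4]


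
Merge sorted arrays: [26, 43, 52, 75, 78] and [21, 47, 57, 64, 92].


Take 21 from B
Take 26 from A
Take 43 from A
Take 47 from B
Take 52 from A
Take 57 from B
Take 64 from B
Take 75 from A
Take 78 from A

Merged: [21, 26, 43, 47, 52, 57, 64, 75, 78, 92]


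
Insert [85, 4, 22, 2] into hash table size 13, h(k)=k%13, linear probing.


Insert 85: h=7 -> slot 7
Insert 4: h=4 -> slot 4
Insert 22: h=9 -> slot 9
Insert 2: h=2 -> slot 2

Table: [None, None, 2, None, 4, None, None, 85, None, 22, None, None, None]


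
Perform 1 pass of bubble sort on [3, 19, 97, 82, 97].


Initial: [3, 19, 97, 82, 97]
Pass 1: [3, 19, 82, 97, 97] (1 swaps)

After 1 pass: [3, 19, 82, 97, 97]


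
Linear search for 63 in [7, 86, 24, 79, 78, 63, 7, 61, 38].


i=0: 7!=63
i=1: 86!=63
i=2: 24!=63
i=3: 79!=63
i=4: 78!=63
i=5: 63==63 found!

Found at 5, 6 comps


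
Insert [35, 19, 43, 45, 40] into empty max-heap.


Insert 35: [35]
Insert 19: [35, 19]
Insert 43: [43, 19, 35]
Insert 45: [45, 43, 35, 19]
Insert 40: [45, 43, 35, 19, 40]

Final heap: [45, 43, 35, 19, 40]


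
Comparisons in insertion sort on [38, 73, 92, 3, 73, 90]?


Algorithm: insertion sort
Input: [38, 73, 92, 3, 73, 90]
Sorted: [3, 38, 73, 73, 90, 92]

9


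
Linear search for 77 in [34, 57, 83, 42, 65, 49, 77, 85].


i=0: 34!=77
i=1: 57!=77
i=2: 83!=77
i=3: 42!=77
i=4: 65!=77
i=5: 49!=77
i=6: 77==77 found!

Found at 6, 7 comps


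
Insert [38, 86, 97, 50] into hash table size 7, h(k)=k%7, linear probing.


Insert 38: h=3 -> slot 3
Insert 86: h=2 -> slot 2
Insert 97: h=6 -> slot 6
Insert 50: h=1 -> slot 1

Table: [None, 50, 86, 38, None, None, 97]


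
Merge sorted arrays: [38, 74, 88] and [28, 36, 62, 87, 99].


Take 28 from B
Take 36 from B
Take 38 from A
Take 62 from B
Take 74 from A
Take 87 from B
Take 88 from A

Merged: [28, 36, 38, 62, 74, 87, 88, 99]


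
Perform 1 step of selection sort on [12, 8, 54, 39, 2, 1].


Initial: [12, 8, 54, 39, 2, 1]
Step 1: min=1 at 5
  Swap: [1, 8, 54, 39, 2, 12]

After 1 step: [1, 8, 54, 39, 2, 12]


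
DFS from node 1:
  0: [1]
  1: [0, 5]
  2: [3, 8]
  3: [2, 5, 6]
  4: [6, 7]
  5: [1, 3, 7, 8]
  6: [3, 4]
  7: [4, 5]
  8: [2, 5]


Visit 1, push [5, 0]
Visit 0, push []
Visit 5, push [8, 7, 3]
Visit 3, push [6, 2]
Visit 2, push [8]
Visit 8, push []
Visit 6, push [4]
Visit 4, push [7]
Visit 7, push []

DFS order: [1, 0, 5, 3, 2, 8, 6, 4, 7]


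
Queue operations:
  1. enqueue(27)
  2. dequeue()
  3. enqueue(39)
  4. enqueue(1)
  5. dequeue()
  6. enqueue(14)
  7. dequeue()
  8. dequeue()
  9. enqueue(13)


enqueue(27) -> [27]
dequeue()->27, []
enqueue(39) -> [39]
enqueue(1) -> [39, 1]
dequeue()->39, [1]
enqueue(14) -> [1, 14]
dequeue()->1, [14]
dequeue()->14, []
enqueue(13) -> [13]

Final queue: [13]


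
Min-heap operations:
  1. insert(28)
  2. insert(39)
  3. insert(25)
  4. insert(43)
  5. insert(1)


insert(28) -> [28]
insert(39) -> [28, 39]
insert(25) -> [25, 39, 28]
insert(43) -> [25, 39, 28, 43]
insert(1) -> [1, 25, 28, 43, 39]

Final heap: [1, 25, 28, 43, 39]


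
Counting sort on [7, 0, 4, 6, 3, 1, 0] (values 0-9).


Input: [7, 0, 4, 6, 3, 1, 0]
Counts: [2, 1, 0, 1, 1, 0, 1, 1, 0, 0]

Sorted: [0, 0, 1, 3, 4, 6, 7]


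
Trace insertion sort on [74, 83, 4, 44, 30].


Initial: [74, 83, 4, 44, 30]
Insert 83: [74, 83, 4, 44, 30]
Insert 4: [4, 74, 83, 44, 30]
Insert 44: [4, 44, 74, 83, 30]
Insert 30: [4, 30, 44, 74, 83]

Sorted: [4, 30, 44, 74, 83]


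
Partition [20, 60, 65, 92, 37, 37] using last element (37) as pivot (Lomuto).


Pivot: 37
  20 <= 37: advance i (no swap)
  37 <= 37: swap -> [20, 37, 65, 92, 60, 37]
Place pivot at 2: [20, 37, 37, 92, 60, 65]

Partitioned: [20, 37, 37, 92, 60, 65]


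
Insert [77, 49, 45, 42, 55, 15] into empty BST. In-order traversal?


Insert 77: root
Insert 49: L from 77
Insert 45: L from 77 -> L from 49
Insert 42: L from 77 -> L from 49 -> L from 45
Insert 55: L from 77 -> R from 49
Insert 15: L from 77 -> L from 49 -> L from 45 -> L from 42

In-order: [15, 42, 45, 49, 55, 77]


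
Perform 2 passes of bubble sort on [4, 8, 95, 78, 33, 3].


Initial: [4, 8, 95, 78, 33, 3]
Pass 1: [4, 8, 78, 33, 3, 95] (3 swaps)
Pass 2: [4, 8, 33, 3, 78, 95] (2 swaps)

After 2 passes: [4, 8, 33, 3, 78, 95]


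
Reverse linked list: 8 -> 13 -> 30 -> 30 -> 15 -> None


Step 1: curr=8, set curr.next=prev(None) | reversed so far: 8
Step 2: curr=13, set curr.next=prev(8) | reversed so far: 13 -> 8
Step 3: curr=30, set curr.next=prev(13) | reversed so far: 30 -> 13 -> 8
Step 4: curr=30, set curr.next=prev(30) | reversed so far: 30 -> 30 -> 13 -> 8
Step 5: curr=15, set curr.next=prev(30) | reversed so far: 15 -> 30 -> 30 -> 13 -> 8

15 -> 30 -> 30 -> 13 -> 8 -> None


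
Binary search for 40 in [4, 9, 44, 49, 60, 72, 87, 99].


Step 1: lo=0, hi=7, mid=3, val=49
Step 2: lo=0, hi=2, mid=1, val=9
Step 3: lo=2, hi=2, mid=2, val=44

Not found


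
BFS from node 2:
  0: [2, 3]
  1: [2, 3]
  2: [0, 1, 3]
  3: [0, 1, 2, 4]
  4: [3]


Visit 2, enqueue [0, 1, 3]
Visit 0, enqueue []
Visit 1, enqueue []
Visit 3, enqueue [4]
Visit 4, enqueue []

BFS order: [2, 0, 1, 3, 4]


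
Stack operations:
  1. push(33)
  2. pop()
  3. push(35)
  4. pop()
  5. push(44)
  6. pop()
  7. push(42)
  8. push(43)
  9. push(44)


push(33) -> [33]
pop()->33, []
push(35) -> [35]
pop()->35, []
push(44) -> [44]
pop()->44, []
push(42) -> [42]
push(43) -> [42, 43]
push(44) -> [42, 43, 44]

Final stack: [42, 43, 44]


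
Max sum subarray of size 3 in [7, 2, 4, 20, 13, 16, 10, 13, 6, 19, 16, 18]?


[0:3]: 13
[1:4]: 26
[2:5]: 37
[3:6]: 49
[4:7]: 39
[5:8]: 39
[6:9]: 29
[7:10]: 38
[8:11]: 41
[9:12]: 53

Max: 53 at [9:12]


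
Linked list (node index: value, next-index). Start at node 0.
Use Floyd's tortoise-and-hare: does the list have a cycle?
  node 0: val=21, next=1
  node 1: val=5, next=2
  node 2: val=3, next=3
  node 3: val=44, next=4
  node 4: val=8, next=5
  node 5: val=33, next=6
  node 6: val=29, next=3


Floyd's tortoise (slow, +1) and hare (fast, +2):
  init: slow=0, fast=0
  step 1: slow=1, fast=2
  step 2: slow=2, fast=4
  step 3: slow=3, fast=6
  step 4: slow=4, fast=4
  slow == fast at node 4: cycle detected

Cycle: yes


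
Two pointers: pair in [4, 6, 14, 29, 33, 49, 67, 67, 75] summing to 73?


lo=0(4)+hi=8(75)=79
lo=0(4)+hi=7(67)=71
lo=1(6)+hi=7(67)=73

Yes: 6+67=73


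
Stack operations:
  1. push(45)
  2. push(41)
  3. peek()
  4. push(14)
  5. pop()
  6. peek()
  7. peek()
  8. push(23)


push(45) -> [45]
push(41) -> [45, 41]
peek()->41
push(14) -> [45, 41, 14]
pop()->14, [45, 41]
peek()->41
peek()->41
push(23) -> [45, 41, 23]

Final stack: [45, 41, 23]


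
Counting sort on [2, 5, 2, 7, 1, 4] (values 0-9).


Input: [2, 5, 2, 7, 1, 4]
Counts: [0, 1, 2, 0, 1, 1, 0, 1, 0, 0]

Sorted: [1, 2, 2, 4, 5, 7]


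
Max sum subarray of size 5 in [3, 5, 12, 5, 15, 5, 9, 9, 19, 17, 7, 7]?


[0:5]: 40
[1:6]: 42
[2:7]: 46
[3:8]: 43
[4:9]: 57
[5:10]: 59
[6:11]: 61
[7:12]: 59

Max: 61 at [6:11]


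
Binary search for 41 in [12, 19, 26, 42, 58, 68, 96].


Step 1: lo=0, hi=6, mid=3, val=42
Step 2: lo=0, hi=2, mid=1, val=19
Step 3: lo=2, hi=2, mid=2, val=26

Not found


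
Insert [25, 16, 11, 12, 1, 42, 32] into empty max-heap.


Insert 25: [25]
Insert 16: [25, 16]
Insert 11: [25, 16, 11]
Insert 12: [25, 16, 11, 12]
Insert 1: [25, 16, 11, 12, 1]
Insert 42: [42, 16, 25, 12, 1, 11]
Insert 32: [42, 16, 32, 12, 1, 11, 25]

Final heap: [42, 16, 32, 12, 1, 11, 25]


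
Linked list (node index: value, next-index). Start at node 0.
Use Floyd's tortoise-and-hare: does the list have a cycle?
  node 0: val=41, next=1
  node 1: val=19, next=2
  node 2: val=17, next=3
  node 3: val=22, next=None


Floyd's tortoise (slow, +1) and hare (fast, +2):
  init: slow=0, fast=0
  step 1: slow=1, fast=2
  step 2: fast 2->3->None, no cycle

Cycle: no


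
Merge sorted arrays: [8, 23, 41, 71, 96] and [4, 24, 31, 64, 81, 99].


Take 4 from B
Take 8 from A
Take 23 from A
Take 24 from B
Take 31 from B
Take 41 from A
Take 64 from B
Take 71 from A
Take 81 from B
Take 96 from A

Merged: [4, 8, 23, 24, 31, 41, 64, 71, 81, 96, 99]


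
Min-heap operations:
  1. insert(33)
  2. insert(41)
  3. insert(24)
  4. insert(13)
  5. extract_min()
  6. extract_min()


insert(33) -> [33]
insert(41) -> [33, 41]
insert(24) -> [24, 41, 33]
insert(13) -> [13, 24, 33, 41]
extract_min()->13, [24, 41, 33]
extract_min()->24, [33, 41]

Final heap: [33, 41]


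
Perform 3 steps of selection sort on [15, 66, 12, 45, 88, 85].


Initial: [15, 66, 12, 45, 88, 85]
Step 1: min=12 at 2
  Swap: [12, 66, 15, 45, 88, 85]
Step 2: min=15 at 2
  Swap: [12, 15, 66, 45, 88, 85]
Step 3: min=45 at 3
  Swap: [12, 15, 45, 66, 88, 85]

After 3 steps: [12, 15, 45, 66, 88, 85]


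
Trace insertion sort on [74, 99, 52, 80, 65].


Initial: [74, 99, 52, 80, 65]
Insert 99: [74, 99, 52, 80, 65]
Insert 52: [52, 74, 99, 80, 65]
Insert 80: [52, 74, 80, 99, 65]
Insert 65: [52, 65, 74, 80, 99]

Sorted: [52, 65, 74, 80, 99]


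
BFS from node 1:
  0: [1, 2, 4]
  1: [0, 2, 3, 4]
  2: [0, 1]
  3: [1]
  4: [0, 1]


Visit 1, enqueue [0, 2, 3, 4]
Visit 0, enqueue []
Visit 2, enqueue []
Visit 3, enqueue []
Visit 4, enqueue []

BFS order: [1, 0, 2, 3, 4]


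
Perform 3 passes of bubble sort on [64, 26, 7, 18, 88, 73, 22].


Initial: [64, 26, 7, 18, 88, 73, 22]
Pass 1: [26, 7, 18, 64, 73, 22, 88] (5 swaps)
Pass 2: [7, 18, 26, 64, 22, 73, 88] (3 swaps)
Pass 3: [7, 18, 26, 22, 64, 73, 88] (1 swaps)

After 3 passes: [7, 18, 26, 22, 64, 73, 88]


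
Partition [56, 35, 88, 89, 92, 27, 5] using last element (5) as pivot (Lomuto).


Pivot: 5
Place pivot at 0: [5, 35, 88, 89, 92, 27, 56]

Partitioned: [5, 35, 88, 89, 92, 27, 56]
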